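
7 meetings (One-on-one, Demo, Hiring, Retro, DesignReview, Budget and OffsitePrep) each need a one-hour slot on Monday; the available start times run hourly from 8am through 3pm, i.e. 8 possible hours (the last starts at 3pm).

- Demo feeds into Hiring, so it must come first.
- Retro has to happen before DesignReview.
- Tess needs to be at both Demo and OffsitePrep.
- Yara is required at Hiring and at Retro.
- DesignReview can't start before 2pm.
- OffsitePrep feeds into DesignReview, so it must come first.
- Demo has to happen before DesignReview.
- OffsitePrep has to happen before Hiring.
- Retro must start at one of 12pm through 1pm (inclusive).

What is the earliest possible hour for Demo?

Downstream work caps Demo at 2pm.
Demo at 8am is achievable: Hiring=10am, Demo=8am, DesignReview=2pm, Retro=12pm, Budget=8am, OffsitePrep=9am, One-on-one=8am.

8am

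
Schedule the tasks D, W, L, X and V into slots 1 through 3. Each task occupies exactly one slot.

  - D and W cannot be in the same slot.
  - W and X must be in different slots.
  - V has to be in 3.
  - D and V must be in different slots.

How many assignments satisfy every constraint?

Splitting on D: it can be 1 (12), 2 (12). Listing each branch's schedules as (W, L, X, V):
D=1: (2,1,1,3) (2,1,3,3) (2,2,1,3) (2,2,3,3) (2,3,1,3) (2,3,3,3) (3,1,1,3) (3,1,2,3) (3,2,1,3) (3,2,2,3) (3,3,1,3) (3,3,2,3) — 12.
D=2: (1,1,2,3) (1,1,3,3) (1,2,2,3) (1,2,3,3) (1,3,2,3) (1,3,3,3) (3,1,1,3) (3,1,2,3) (3,2,1,3) (3,2,2,3) (3,3,1,3) (3,3,2,3) — 12.
Summing: 12 + 12 = 24.

24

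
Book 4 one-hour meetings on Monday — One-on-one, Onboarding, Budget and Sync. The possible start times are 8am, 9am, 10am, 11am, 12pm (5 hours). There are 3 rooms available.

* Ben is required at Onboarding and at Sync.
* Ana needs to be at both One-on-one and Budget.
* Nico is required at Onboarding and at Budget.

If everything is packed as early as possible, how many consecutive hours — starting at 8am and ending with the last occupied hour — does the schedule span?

With at most 3 per hour and 4 meetings, at least 2 hours are needed.
2 works (last occupied hour: 9am): for example One-on-one=8am; Sync=9am; Onboarding=8am; Budget=9am.

2 hours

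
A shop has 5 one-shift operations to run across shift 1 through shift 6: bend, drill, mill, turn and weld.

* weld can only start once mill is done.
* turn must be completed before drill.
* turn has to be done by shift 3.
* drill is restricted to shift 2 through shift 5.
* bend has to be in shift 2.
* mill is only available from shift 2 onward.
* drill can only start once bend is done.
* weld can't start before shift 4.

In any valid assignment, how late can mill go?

shift 5

Mill is available from shift 2; downstream work caps mill at shift 5.
mill at shift 5 is achievable: bend=shift 2; mill=shift 5; turn=shift 1; drill=shift 3; weld=shift 6.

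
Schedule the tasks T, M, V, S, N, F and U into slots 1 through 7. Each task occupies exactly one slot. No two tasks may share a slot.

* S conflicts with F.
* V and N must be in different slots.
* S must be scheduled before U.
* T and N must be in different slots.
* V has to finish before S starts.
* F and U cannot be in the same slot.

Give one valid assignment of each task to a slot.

F -> 7, V -> 1, U -> 3, T -> 4, S -> 2, N -> 6, M -> 5

Checking: S(2) before U(3); V(1) before S(2); S(2) != F(7); V(1) != N(6); F(7) != U(3); T(4) != N(6); max 1 per slot (cap 1).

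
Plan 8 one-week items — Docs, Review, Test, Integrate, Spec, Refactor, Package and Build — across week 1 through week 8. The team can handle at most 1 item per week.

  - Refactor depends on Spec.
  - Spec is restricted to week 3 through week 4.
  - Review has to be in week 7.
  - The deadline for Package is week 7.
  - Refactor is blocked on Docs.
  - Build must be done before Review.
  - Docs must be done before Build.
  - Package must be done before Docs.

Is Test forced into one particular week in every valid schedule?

No

Test can be week 1 (e.g. Package -> week 2, Test -> week 1, Build -> week 6, Review -> week 7, Refactor -> week 5, Spec -> week 3, Integrate -> week 8, Docs -> week 4) or week 2 (e.g. Spec=week 3, Test=week 2, Docs=week 4, Refactor=week 5, Build=week 6, Review=week 7, Package=week 1, Integrate=week 8).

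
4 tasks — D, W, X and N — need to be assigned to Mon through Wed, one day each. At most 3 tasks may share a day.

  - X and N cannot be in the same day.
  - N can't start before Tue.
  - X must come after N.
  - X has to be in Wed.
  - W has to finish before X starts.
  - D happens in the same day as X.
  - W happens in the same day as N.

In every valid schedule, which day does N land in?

Tue

N's window is Tue–Wed.
X is fixed at Wed, and N can't share a day with X.
So N must be Tue.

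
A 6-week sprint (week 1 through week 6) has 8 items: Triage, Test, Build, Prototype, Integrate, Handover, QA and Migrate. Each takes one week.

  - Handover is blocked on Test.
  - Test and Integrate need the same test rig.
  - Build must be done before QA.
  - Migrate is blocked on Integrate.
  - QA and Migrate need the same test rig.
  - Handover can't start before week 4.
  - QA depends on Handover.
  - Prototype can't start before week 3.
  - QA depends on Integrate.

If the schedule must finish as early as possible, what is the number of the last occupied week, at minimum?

week 5

The precedence chain requires at least 3 distinct weeks.
Propagating the time windows through the other constraints, QA can't land before week 5, so the schedule must run through at least week 5.
5 works (last occupied week: week 5): for example Build=week 1, Migrate=week 2, QA=week 5, Test=week 2, Triage=week 1, Prototype=week 3, Handover=week 4, Integrate=week 1.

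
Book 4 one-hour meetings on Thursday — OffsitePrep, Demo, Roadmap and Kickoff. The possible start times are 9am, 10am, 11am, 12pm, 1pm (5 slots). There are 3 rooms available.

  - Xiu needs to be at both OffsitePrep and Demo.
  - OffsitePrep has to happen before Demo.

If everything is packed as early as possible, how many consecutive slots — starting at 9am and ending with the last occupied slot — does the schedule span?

2 slots

The precedence chain requires at least 2 distinct slots.
With at most 3 per slot and 4 meetings, at least 2 slots are needed.
2 works (last occupied slot: 10am): for example Kickoff=9am, Roadmap=9am, OffsitePrep=9am, Demo=10am.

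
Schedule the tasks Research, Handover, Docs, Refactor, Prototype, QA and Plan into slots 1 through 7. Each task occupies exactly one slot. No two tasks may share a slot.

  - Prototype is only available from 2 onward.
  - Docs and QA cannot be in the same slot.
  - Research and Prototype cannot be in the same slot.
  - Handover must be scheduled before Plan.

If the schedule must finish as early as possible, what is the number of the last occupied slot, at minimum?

slot 7

The precedence chain requires at least 2 distinct slots.
With at most 1 per slot and 7 tasks, at least 7 slots are needed.
7 works (last occupied slot: 7): for example Handover in 1; QA in 7; Docs in 5; Prototype in 2; Refactor in 6; Research in 4; Plan in 3.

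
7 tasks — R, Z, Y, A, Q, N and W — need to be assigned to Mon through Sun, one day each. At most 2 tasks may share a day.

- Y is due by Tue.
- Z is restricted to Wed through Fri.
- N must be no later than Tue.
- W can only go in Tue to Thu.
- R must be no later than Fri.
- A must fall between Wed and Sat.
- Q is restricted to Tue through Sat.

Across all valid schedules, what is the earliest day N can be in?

N's own window allows nothing later than Tue.
N at Mon is achievable: Z in Wed, A in Wed, Y in Mon, W in Tue, R in Tue, Q in Thu, N in Mon.

Mon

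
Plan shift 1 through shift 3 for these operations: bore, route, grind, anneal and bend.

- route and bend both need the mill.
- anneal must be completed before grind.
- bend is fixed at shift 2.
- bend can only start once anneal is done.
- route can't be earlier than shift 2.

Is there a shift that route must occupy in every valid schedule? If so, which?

shift 3

route's window is shift 2–shift 3.
bend is fixed at shift 2, and route can't share a shift with bend.
So route must be shift 3.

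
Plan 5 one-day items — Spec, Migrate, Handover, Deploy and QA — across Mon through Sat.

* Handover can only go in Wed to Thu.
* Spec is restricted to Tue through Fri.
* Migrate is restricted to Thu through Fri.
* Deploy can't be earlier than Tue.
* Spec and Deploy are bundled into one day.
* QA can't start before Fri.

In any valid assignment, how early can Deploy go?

Tue

Deploy is available from Tue; Deploy must be in the same day as Spec, which can't be after Fri, so Deploy is at most Fri.
Deploy at Tue is achievable: Deploy=Tue, Spec=Tue, Handover=Wed, QA=Fri, Migrate=Thu.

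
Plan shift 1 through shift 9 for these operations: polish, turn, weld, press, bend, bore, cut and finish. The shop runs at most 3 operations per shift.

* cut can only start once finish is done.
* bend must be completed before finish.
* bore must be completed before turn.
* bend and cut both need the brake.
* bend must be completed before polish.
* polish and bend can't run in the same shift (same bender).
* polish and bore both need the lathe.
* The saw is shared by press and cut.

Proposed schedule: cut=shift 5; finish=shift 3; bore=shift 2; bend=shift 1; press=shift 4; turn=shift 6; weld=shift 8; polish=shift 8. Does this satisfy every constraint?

Yes

bend must be completed before polish — holds.
The saw is shared by press and cut — holds.
bore must be completed before turn — holds.
polish and bore both need the lathe — holds.
polish and bend can't run in the same shift (same bender) — holds.
The shop runs at most 3 operations per shift — holds.
bend must be completed before finish — holds.
bend and cut both need the brake — holds.
cut can only start once finish is done — holds.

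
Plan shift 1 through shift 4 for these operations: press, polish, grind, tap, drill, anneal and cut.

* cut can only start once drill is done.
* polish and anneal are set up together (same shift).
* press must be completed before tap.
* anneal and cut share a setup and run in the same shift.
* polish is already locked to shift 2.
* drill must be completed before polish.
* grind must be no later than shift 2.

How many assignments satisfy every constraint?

Splitting on press: it can be shift 1 (6), shift 2 (4), shift 3 (2). Listing each branch's schedules as (polish, grind, tap, drill, anneal, cut) by shift number:
press=shift 1: (2,1,2,1,2,2) (2,1,3,1,2,2) (2,1,4,1,2,2) (2,2,2,1,2,2) (2,2,3,1,2,2) (2,2,4,1,2,2) — 6.
press=shift 2: (2,1,3,1,2,2) (2,1,4,1,2,2) (2,2,3,1,2,2) (2,2,4,1,2,2) — 4.
press=shift 3: (2,1,4,1,2,2) (2,2,4,1,2,2) — 2.
Summing: 6 + 4 + 2 = 12.

12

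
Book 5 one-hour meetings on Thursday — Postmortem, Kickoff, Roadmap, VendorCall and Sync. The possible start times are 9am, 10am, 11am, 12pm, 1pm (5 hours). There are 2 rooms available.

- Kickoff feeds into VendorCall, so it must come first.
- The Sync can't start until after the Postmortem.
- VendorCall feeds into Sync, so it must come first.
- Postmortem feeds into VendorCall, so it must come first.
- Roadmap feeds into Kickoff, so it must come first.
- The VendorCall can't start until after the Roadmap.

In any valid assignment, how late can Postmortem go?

11am

Downstream work caps Postmortem at 11am.
Postmortem at 11am is achievable: Roadmap in 9am, Sync in 1pm, VendorCall in 12pm, Postmortem in 11am, Kickoff in 10am.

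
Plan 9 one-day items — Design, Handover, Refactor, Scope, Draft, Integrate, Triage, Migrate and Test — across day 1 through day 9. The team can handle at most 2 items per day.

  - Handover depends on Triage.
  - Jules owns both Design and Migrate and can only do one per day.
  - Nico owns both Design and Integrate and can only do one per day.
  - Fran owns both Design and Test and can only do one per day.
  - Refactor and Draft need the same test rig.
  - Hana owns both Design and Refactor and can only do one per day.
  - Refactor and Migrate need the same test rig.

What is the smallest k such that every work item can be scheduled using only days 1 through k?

5

The precedence chain requires at least 2 distinct days.
With at most 2 per day and 9 work items, at least 5 days are needed.
5 works (last occupied day: day 5): for example Refactor -> day 2; Handover -> day 2; Draft -> day 3; Integrate -> day 4; Migrate -> day 4; Test -> day 5; Design -> day 1; Scope -> day 3; Triage -> day 1.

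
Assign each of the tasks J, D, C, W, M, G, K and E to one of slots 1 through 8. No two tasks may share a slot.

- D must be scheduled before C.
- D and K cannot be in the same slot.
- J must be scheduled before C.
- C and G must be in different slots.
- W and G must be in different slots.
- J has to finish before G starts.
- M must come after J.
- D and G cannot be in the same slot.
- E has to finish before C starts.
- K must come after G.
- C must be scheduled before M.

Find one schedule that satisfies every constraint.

D=2, M=5, W=8, J=1, K=7, C=4, E=3, G=6

Checking: J(1) before G(6); G(6) before K(7); J(1) before M(5); C(4) before M(5); E(3) before C(4); D(2) before C(4); J(1) before C(4); D(2) != G(6); D(2) != K(7); C(4) != G(6); W(8) != G(6); max 1 per slot (cap 1).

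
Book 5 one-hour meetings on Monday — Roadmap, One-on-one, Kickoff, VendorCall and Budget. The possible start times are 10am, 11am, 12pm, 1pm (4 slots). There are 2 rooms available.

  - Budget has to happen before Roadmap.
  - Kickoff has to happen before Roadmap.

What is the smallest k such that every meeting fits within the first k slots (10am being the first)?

3 slots

The precedence chain requires at least 2 distinct slots.
With at most 2 per slot and 5 meetings, at least 3 slots are needed.
3 works (last occupied slot: 12pm): for example Budget -> 10am; One-on-one -> 11am; VendorCall -> 12pm; Roadmap -> 11am; Kickoff -> 10am.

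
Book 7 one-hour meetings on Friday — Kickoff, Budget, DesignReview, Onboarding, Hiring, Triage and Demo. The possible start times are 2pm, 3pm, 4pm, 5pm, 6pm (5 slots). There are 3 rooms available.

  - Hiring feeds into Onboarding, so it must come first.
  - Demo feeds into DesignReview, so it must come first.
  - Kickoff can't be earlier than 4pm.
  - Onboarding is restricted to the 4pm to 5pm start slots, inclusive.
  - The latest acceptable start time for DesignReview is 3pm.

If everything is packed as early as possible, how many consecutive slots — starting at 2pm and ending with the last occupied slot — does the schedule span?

The precedence chain requires at least 2 distinct slots.
With at most 3 per slot and 7 meetings, at least 3 slots are needed.
Kickoff can't be placed before 4pm — that is slot 3 counting from 2pm — so the schedule must run through at least 3 slots.
3 works (last occupied slot: 4pm): for example Onboarding in 4pm; Kickoff in 4pm; Hiring in 2pm; Budget in 2pm; DesignReview in 3pm; Triage in 3pm; Demo in 2pm.

3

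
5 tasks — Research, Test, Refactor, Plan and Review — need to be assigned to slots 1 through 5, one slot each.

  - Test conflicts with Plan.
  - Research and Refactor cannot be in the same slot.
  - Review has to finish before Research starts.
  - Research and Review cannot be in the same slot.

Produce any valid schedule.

Plan -> 2, Refactor -> 1, Research -> 2, Test -> 1, Review -> 1

Checking: Review(1) before Research(2); Research(2) != Review(1); Test(1) != Plan(2); Research(2) != Refactor(1).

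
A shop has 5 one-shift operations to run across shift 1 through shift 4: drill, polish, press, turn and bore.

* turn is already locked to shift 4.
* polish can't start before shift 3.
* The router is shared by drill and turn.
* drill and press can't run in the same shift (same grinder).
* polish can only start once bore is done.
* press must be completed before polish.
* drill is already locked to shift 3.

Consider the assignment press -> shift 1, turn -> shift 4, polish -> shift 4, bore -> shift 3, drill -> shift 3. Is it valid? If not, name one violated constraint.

Valid

The router is shared by drill and turn — holds.
polish can't start before shift 3 — holds.
turn is already locked to shift 4 — holds.
press must be completed before polish — holds.
drill and press can't run in the same shift (same grinder) — holds.
polish can only start once bore is done — holds.
drill is already locked to shift 3 — holds.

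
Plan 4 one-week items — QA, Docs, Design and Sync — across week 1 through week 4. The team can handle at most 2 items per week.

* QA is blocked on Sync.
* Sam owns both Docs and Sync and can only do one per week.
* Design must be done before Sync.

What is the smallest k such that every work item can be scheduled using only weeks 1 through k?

3 weeks

The precedence chain requires at least 3 distinct weeks.
With at most 2 per week and 4 work items, at least 2 weeks are needed.
3 works (last occupied week: week 3): for example Design=week 1; Sync=week 2; Docs=week 1; QA=week 3.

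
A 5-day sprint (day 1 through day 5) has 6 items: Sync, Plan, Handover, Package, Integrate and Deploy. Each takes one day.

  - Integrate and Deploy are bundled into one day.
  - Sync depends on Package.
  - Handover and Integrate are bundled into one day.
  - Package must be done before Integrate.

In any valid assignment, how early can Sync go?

Precedence pushes Sync to at least day 2.
Sync at day 2 is achievable: Integrate in day 2; Plan in day 1; Package in day 1; Handover in day 2; Sync in day 2; Deploy in day 2.

day 2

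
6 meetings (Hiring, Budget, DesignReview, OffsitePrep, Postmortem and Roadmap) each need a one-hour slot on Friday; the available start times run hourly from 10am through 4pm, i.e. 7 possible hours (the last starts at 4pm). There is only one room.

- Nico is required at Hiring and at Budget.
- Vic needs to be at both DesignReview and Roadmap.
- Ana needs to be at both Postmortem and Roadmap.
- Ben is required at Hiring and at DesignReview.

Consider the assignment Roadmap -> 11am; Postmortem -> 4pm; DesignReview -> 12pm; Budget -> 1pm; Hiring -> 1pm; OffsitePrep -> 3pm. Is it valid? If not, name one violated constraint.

Invalid. Nico is required at Hiring and at Budget.

Ana needs to be at both Postmortem and Roadmap — holds.
Ben is required at Hiring and at DesignReview — holds.
Vic needs to be at both DesignReview and Roadmap — holds.
Nico is required at Hiring and at Budget — violated.
There is only one room — violated.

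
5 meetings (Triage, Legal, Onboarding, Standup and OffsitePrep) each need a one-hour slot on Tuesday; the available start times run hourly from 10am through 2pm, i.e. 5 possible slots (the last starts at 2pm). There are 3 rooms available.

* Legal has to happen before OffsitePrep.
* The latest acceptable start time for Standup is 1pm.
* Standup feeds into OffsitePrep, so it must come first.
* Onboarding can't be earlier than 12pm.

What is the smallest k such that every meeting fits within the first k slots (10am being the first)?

The precedence chain requires at least 2 distinct slots.
With at most 3 per slot and 5 meetings, at least 2 slots are needed.
Onboarding can't be placed before 12pm — that is slot 3 counting from 10am — so the schedule must run through at least 3 slots.
3 works (last occupied slot: 12pm): for example Triage in 10am, OffsitePrep in 11am, Onboarding in 12pm, Standup in 10am, Legal in 10am.

3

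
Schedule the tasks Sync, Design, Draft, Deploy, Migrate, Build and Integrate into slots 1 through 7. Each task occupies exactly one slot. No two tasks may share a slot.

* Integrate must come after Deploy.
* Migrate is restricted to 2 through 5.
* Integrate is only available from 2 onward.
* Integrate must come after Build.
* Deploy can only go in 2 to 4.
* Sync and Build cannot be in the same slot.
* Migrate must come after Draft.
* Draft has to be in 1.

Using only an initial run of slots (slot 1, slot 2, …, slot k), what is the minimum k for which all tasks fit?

The precedence chain requires at least 2 distinct slots.
With at most 1 per slot and 7 tasks, at least 7 slots are needed.
Propagating the time windows through the other constraints, Integrate can't land before 3, so the schedule must run through at least slot 3.
7 works (last occupied slot: 7): for example Draft=1; Design=7; Integrate=5; Migrate=3; Deploy=2; Sync=6; Build=4.

7 slots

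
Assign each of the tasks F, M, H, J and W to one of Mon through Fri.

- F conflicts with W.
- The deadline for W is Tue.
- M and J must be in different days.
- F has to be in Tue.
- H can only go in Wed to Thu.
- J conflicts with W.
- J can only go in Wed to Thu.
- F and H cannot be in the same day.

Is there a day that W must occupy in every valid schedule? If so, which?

Mon

W's window is Mon–Tue.
F is fixed at Tue, and W can't share a day with F.
So W must be Mon.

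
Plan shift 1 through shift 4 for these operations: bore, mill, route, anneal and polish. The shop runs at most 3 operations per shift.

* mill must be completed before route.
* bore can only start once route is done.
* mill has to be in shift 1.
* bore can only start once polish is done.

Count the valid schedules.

Splitting on bore: it can be shift 3 (8), shift 4 (24). Listing each branch's schedules as (mill, route, anneal, polish) by shift number:
bore=shift 3: (1,2,1,1) (1,2,1,2) (1,2,2,1) (1,2,2,2) (1,2,3,1) (1,2,3,2) (1,2,4,1) (1,2,4,2) — 8.
bore=shift 4: (1,2,1,1) (1,2,1,2) (1,2,1,3) (1,2,2,1) (1,2,2,2) (1,2,2,3) (1,2,3,1) (1,2,3,2) (1,2,3,3) (1,2,4,1) (1,2,4,2) (1,2,4,3) (1,3,1,1) (1,3,1,2) (1,3,1,3) (1,3,2,1) (1,3,2,2) (1,3,2,3) (1,3,3,1) (1,3,3,2) (1,3,3,3) (1,3,4,1) (1,3,4,2) (1,3,4,3) — 24.
Summing: 8 + 24 = 32.

32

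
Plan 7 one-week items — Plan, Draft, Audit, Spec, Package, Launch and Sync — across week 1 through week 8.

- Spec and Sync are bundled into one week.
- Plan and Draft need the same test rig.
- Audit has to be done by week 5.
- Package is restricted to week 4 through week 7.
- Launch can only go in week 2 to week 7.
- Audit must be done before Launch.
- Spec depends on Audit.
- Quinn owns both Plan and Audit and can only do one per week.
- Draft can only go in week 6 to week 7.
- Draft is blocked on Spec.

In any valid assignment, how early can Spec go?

Precedence pushes Spec to at least week 2; downstream work caps Spec at week 6.
Spec at week 2 is achievable: Spec=week 2; Launch=week 2; Package=week 4; Audit=week 1; Plan=week 2; Draft=week 6; Sync=week 2.

week 2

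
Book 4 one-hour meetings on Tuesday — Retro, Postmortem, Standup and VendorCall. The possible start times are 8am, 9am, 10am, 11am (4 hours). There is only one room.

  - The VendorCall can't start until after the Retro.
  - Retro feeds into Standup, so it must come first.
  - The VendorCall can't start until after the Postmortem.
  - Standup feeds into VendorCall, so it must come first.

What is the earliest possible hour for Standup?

Precedence pushes Standup to at least 9am; downstream work caps Standup at 10am.
Standup at 9am is achievable: Standup=9am, VendorCall=11am, Postmortem=10am, Retro=8am.

9am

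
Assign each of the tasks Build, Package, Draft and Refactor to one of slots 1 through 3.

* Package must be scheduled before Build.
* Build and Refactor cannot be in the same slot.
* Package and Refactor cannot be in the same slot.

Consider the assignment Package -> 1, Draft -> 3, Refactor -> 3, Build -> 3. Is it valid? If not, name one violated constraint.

No. Build and Refactor cannot be in the same slot is not satisfied.

Build and Refactor cannot be in the same slot — violated.
Package must be scheduled before Build — holds.
Package and Refactor cannot be in the same slot — holds.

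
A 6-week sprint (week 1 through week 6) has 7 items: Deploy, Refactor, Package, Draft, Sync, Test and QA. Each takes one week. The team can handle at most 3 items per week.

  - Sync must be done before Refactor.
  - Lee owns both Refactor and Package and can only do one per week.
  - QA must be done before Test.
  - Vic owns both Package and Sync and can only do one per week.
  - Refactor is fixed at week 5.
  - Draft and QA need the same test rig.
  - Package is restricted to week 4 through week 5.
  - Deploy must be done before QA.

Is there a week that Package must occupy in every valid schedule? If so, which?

Package's window is week 4–week 5.
Refactor is fixed at week 5, and Package can't share a week with Refactor.
So Package must be week 4.

week 4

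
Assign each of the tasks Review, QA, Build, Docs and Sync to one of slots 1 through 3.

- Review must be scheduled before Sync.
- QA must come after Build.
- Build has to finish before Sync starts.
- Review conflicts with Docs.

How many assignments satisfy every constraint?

Splitting on Review: it can be 1 (10), 2 (6). Listing each branch's schedules as (QA, Build, Docs, Sync):
Review=1: (2,1,2,2) (2,1,2,3) (2,1,3,2) (2,1,3,3) (3,1,2,2) (3,1,2,3) (3,1,3,2) (3,1,3,3) (3,2,2,3) (3,2,3,3) — 10.
Review=2: (2,1,1,3) (2,1,3,3) (3,1,1,3) (3,1,3,3) (3,2,1,3) (3,2,3,3) — 6.
Summing: 10 + 6 = 16.

16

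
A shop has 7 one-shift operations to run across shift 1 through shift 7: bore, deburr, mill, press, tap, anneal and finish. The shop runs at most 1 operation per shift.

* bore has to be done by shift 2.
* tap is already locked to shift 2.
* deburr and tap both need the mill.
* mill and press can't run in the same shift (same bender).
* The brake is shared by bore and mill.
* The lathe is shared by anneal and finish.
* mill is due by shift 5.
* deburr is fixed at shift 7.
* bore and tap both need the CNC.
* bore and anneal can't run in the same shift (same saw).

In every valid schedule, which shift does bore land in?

shift 1

bore's window is shift 1–shift 2.
tap is fixed at shift 2, and bore can't share a shift with tap.
So bore must be shift 1.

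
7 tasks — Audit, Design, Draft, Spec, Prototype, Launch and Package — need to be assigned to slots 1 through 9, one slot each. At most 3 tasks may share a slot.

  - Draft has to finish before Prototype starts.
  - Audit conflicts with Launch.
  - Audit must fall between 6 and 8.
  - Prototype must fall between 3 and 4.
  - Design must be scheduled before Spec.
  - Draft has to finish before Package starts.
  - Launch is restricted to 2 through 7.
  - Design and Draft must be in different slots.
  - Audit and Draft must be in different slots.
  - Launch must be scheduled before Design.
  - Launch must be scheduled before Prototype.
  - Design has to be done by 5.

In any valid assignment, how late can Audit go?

8

Audit is available from 6; Audit's own window allows nothing later than 8.
Audit at 8 is achievable: Prototype=3; Audit=8; Design=3; Draft=1; Package=2; Spec=4; Launch=2.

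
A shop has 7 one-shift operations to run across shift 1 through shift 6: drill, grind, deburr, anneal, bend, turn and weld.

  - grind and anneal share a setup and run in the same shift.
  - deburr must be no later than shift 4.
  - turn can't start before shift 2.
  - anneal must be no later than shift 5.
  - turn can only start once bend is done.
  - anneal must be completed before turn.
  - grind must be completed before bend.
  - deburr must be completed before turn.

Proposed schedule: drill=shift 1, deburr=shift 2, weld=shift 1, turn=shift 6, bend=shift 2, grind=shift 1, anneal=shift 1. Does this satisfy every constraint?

turn can't start before shift 2 — holds.
deburr must be no later than shift 4 — holds.
anneal must be completed before turn — holds.
grind and anneal share a setup and run in the same shift — holds.
anneal must be no later than shift 5 — holds.
grind must be completed before bend — holds.
turn can only start once bend is done — holds.
deburr must be completed before turn — holds.

Yes, all constraints hold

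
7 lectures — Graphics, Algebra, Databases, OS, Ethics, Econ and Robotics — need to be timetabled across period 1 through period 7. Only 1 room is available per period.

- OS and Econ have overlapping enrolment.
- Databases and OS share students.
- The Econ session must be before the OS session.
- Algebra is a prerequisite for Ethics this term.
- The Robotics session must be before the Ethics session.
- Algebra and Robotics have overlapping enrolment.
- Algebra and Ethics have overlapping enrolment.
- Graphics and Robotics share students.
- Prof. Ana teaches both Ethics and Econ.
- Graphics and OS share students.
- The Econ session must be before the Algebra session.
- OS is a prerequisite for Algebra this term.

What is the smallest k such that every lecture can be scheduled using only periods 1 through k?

The precedence chain requires at least 4 distinct periods.
With at most 1 per period and 7 lectures, at least 7 periods are needed.
7 works (last occupied period: period 7): for example Algebra in period 3, Robotics in period 4, Databases in period 7, Graphics in period 6, Ethics in period 5, OS in period 2, Econ in period 1.

7 periods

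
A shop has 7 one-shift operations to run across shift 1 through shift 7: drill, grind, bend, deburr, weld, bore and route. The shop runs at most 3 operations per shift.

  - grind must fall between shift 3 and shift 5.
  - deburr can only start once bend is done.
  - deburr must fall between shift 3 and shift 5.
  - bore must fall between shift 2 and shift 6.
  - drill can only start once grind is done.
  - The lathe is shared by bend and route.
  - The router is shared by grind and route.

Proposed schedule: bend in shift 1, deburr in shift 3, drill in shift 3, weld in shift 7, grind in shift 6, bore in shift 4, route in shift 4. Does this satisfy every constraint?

No — it violates: drill can only start once grind is done

The router is shared by grind and route — holds.
grind must fall between shift 3 and shift 5 — violated.
The shop runs at most 3 operations per shift — holds.
deburr must fall between shift 3 and shift 5 — holds.
bore must fall between shift 2 and shift 6 — holds.
deburr can only start once bend is done — holds.
drill can only start once grind is done — violated.
The lathe is shared by bend and route — holds.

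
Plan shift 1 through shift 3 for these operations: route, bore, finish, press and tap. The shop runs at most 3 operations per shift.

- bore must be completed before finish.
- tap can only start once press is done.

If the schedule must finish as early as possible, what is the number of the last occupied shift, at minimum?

2

The precedence chain requires at least 2 distinct shifts.
With at most 3 per shift and 5 operations, at least 2 shifts are needed.
2 works (last occupied shift: shift 2): for example finish -> shift 2, press -> shift 1, route -> shift 1, bore -> shift 1, tap -> shift 2.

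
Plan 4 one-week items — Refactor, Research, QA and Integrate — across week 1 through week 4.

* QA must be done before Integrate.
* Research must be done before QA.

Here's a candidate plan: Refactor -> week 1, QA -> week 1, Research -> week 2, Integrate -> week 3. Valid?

Research must be done before QA — violated.
QA must be done before Integrate — holds.

Invalid. Research must be done before QA.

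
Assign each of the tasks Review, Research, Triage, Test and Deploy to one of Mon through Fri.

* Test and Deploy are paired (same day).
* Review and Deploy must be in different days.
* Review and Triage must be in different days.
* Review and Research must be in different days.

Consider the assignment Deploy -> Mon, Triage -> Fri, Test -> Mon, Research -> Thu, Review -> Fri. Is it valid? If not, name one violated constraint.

Invalid. Review and Triage must be in different days.

Test and Deploy are paired (same day) — holds.
Review and Research must be in different days — holds.
Review and Triage must be in different days — violated.
Review and Deploy must be in different days — holds.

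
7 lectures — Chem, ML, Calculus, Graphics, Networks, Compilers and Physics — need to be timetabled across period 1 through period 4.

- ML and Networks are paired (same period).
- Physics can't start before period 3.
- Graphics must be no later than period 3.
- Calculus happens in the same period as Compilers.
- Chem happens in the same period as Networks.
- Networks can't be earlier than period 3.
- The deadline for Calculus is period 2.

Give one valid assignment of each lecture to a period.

ML=period 3; Networks=period 3; Calculus=period 1; Chem=period 3; Physics=period 3; Compilers=period 1; Graphics=period 1

Checking: Chem = Networks = period 3; ML = Networks = period 3; Calculus = Compilers = period 1; Calculus=period 1 in [period 1,period 2]; Graphics=period 1 in [period 1,period 3]; Networks=period 3 in [period 3,period 4]; Physics=period 3 in [period 3,period 4].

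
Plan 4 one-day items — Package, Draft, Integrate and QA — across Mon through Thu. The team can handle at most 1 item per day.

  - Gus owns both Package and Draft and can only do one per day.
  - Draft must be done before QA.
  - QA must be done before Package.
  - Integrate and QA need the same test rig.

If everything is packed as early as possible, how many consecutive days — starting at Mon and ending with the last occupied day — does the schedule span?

The precedence chain requires at least 3 distinct days.
With at most 1 per day and 4 tasks, at least 4 days are needed.
4 works (last occupied day: Thu): for example QA in Tue, Package in Wed, Integrate in Thu, Draft in Mon.

4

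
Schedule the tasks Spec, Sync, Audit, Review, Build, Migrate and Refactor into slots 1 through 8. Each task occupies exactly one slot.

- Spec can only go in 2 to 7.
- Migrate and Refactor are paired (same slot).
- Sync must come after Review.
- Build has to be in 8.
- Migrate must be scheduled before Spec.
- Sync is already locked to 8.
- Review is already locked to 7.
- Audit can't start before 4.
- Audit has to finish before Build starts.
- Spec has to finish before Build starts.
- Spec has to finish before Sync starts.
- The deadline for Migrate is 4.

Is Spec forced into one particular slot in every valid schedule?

No

Spec can be 2 (e.g. Audit in 4; Refactor in 1; Spec in 2; Migrate in 1; Review in 7; Build in 8; Sync in 8) or 3 (e.g. Review in 7, Migrate in 1, Spec in 3, Refactor in 1, Build in 8, Audit in 4, Sync in 8).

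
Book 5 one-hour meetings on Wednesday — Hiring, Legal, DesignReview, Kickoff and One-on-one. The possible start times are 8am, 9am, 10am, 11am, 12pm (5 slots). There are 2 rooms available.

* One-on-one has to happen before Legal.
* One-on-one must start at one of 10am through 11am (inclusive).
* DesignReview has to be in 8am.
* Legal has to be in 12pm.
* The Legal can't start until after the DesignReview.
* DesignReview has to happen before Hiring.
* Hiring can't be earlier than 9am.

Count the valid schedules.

Splitting on Hiring: it can be 9am (10), 10am (9), 11am (9), 12pm (8). Listing each branch's schedules as (Legal, DesignReview, Kickoff, One-on-one):
Hiring=9am: (12pm,8am,8am,10am) (12pm,8am,8am,11am) (12pm,8am,9am,10am) (12pm,8am,9am,11am) (12pm,8am,10am,10am) (12pm,8am,10am,11am) (12pm,8am,11am,10am) (12pm,8am,11am,11am) (12pm,8am,12pm,10am) (12pm,8am,12pm,11am) — 10.
Hiring=10am: (12pm,8am,8am,10am) (12pm,8am,8am,11am) (12pm,8am,9am,10am) (12pm,8am,9am,11am) (12pm,8am,10am,11am) (12pm,8am,11am,10am) (12pm,8am,11am,11am) (12pm,8am,12pm,10am) (12pm,8am,12pm,11am) — 9.
Hiring=11am: (12pm,8am,8am,10am) (12pm,8am,8am,11am) (12pm,8am,9am,10am) (12pm,8am,9am,11am) (12pm,8am,10am,10am) (12pm,8am,10am,11am) (12pm,8am,11am,10am) (12pm,8am,12pm,10am) (12pm,8am,12pm,11am) — 9.
Hiring=12pm: (12pm,8am,8am,10am) (12pm,8am,8am,11am) (12pm,8am,9am,10am) (12pm,8am,9am,11am) (12pm,8am,10am,10am) (12pm,8am,10am,11am) (12pm,8am,11am,10am) (12pm,8am,11am,11am) — 8.
Summing: 10 + 9 + 9 + 8 = 36.

36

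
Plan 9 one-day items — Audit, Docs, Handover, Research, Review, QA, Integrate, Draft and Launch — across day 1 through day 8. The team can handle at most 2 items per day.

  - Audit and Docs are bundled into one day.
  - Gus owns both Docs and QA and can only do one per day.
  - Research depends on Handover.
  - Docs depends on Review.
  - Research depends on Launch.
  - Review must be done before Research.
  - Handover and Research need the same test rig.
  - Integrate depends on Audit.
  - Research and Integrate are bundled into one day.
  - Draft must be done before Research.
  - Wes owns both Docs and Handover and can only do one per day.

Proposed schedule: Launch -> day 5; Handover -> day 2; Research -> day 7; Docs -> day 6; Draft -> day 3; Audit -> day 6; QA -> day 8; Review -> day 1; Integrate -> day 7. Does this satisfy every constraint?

Wes owns both Docs and Handover and can only do one per day — holds.
Integrate depends on Audit — holds.
Research depends on Launch — holds.
Docs depends on Review — holds.
The team can handle at most 2 items per day — holds.
Review must be done before Research — holds.
Gus owns both Docs and QA and can only do one per day — holds.
Handover and Research need the same test rig — holds.
Audit and Docs are bundled into one day — holds.
Research depends on Handover — holds.
Research and Integrate are bundled into one day — holds.
Draft must be done before Research — holds.

Yes, all constraints hold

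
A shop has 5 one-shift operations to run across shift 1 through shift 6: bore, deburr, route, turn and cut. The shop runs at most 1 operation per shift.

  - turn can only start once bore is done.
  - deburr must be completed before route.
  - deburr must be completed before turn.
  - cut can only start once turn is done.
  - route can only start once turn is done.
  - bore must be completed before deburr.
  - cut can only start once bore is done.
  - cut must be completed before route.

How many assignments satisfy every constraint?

6

Splitting on bore: it can be shift 1 (5), shift 2 (1). Listing each branch's schedules as (deburr, route, turn, cut) by shift number:
bore=shift 1: (2,5,3,4) (2,6,3,4) (2,6,3,5) (2,6,4,5) (3,6,4,5) — 5.
bore=shift 2: (3,6,4,5) — 1.
Summing: 5 + 1 = 6.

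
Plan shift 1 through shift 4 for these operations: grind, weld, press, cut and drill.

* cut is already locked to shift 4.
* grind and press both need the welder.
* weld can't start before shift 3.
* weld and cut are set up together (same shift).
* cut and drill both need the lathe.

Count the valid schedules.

36

Splitting on grind: it can be shift 1 (9), shift 2 (9), shift 3 (9), shift 4 (9). Listing each branch's schedules as (weld, press, cut, drill) by shift number:
grind=shift 1: (4,2,4,1) (4,2,4,2) (4,2,4,3) (4,3,4,1) (4,3,4,2) (4,3,4,3) (4,4,4,1) (4,4,4,2) (4,4,4,3) — 9.
grind=shift 2: (4,1,4,1) (4,1,4,2) (4,1,4,3) (4,3,4,1) (4,3,4,2) (4,3,4,3) (4,4,4,1) (4,4,4,2) (4,4,4,3) — 9.
grind=shift 3: (4,1,4,1) (4,1,4,2) (4,1,4,3) (4,2,4,1) (4,2,4,2) (4,2,4,3) (4,4,4,1) (4,4,4,2) (4,4,4,3) — 9.
grind=shift 4: (4,1,4,1) (4,1,4,2) (4,1,4,3) (4,2,4,1) (4,2,4,2) (4,2,4,3) (4,3,4,1) (4,3,4,2) (4,3,4,3) — 9.
Summing: 9 + 9 + 9 + 9 = 36.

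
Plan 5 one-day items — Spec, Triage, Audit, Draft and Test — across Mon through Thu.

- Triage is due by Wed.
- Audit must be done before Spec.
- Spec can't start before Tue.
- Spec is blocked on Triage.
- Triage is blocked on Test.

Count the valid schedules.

44

Splitting on Spec: it can be Wed (8), Thu (36). Listing each branch's schedules as (Triage, Audit, Draft, Test):
Spec=Wed: (Tue,Mon,Mon,Mon) (Tue,Mon,Tue,Mon) (Tue,Mon,Wed,Mon) (Tue,Mon,Thu,Mon) (Tue,Tue,Mon,Mon) (Tue,Tue,Tue,Mon) (Tue,Tue,Wed,Mon) (Tue,Tue,Thu,Mon) — 8.
Spec=Thu: (Tue,Mon,Mon,Mon) (Tue,Mon,Tue,Mon) (Tue,Mon,Wed,Mon) (Tue,Mon,Thu,Mon) (Tue,Tue,Mon,Mon) (Tue,Tue,Tue,Mon) (Tue,Tue,Wed,Mon) (Tue,Tue,Thu,Mon) (Tue,Wed,Mon,Mon) (Tue,Wed,Tue,Mon) (Tue,Wed,Wed,Mon) (Tue,Wed,Thu,Mon) (Wed,Mon,Mon,Mon) (Wed,Mon,Mon,Tue) (Wed,Mon,Tue,Mon) (Wed,Mon,Tue,Tue) (Wed,Mon,Wed,Mon) (Wed,Mon,Wed,Tue) (Wed,Mon,Thu,Mon) (Wed,Mon,Thu,Tue) (Wed,Tue,Mon,Mon) (Wed,Tue,Mon,Tue) (Wed,Tue,Tue,Mon) (Wed,Tue,Tue,Tue) (Wed,Tue,Wed,Mon) (Wed,Tue,Wed,Tue) (Wed,Tue,Thu,Mon) (Wed,Tue,Thu,Tue) (Wed,Wed,Mon,Mon) (Wed,Wed,Mon,Tue) (Wed,Wed,Tue,Mon) (Wed,Wed,Tue,Tue) (Wed,Wed,Wed,Mon) (Wed,Wed,Wed,Tue) (Wed,Wed,Thu,Mon) (Wed,Wed,Thu,Tue) — 36.
Summing: 8 + 36 = 44.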